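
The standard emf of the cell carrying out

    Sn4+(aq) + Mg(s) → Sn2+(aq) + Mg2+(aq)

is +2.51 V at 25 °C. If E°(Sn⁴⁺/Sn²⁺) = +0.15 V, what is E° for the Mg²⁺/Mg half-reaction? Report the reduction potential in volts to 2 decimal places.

−2.36 V

In the reaction as written the Sn⁴⁺/Sn²⁺ couple is reduced (cathode) and Mg²⁺/Mg is oxidized (anode), so E°cell = E°(Sn⁴⁺/Sn²⁺) − E°(Mg²⁺/Mg).
E°(Mg²⁺/Mg) = E°(cathode) − E°cell = +0.15 − (+2.51) = −2.36 V.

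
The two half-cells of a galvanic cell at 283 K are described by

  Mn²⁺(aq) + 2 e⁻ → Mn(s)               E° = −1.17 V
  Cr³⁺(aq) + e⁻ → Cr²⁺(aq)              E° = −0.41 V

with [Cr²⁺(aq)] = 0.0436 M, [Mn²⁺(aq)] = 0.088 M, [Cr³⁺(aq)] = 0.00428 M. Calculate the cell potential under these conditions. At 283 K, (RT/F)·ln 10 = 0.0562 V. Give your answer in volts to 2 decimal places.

The Cr³⁺/Cr²⁺ couple has the more positive E°, so it is the cathode; Mn²⁺/Mn is the anode.
E°cell = E°cat − E°an = −0.41 − (−1.17) = +0.76 V; n = 2.
For the overall reaction 2 Cr³⁺(aq) + Mn(s) → 2 Cr²⁺(aq) + Mn²⁺(aq), Q = ([Cr²⁺(aq)]^2·[Mn²⁺(aq)]) / [Cr³⁺(aq)]^2 = 9.13, giving log Q = 0.961.
Applying E = E° − (RT ln10/nF)·log Q gives +0.76 − (0.0562/2)(0.961) = +0.73 V.

+0.73 V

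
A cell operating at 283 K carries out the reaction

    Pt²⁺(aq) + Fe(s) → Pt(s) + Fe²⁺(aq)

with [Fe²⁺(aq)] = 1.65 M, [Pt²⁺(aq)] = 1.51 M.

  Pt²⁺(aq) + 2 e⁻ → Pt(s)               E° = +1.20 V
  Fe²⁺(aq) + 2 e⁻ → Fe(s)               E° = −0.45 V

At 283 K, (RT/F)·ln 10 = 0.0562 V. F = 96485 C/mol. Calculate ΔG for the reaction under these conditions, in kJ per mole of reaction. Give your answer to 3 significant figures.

−318 kJ/mol

The standard cell potential is +1.20 − (−0.45) = +1.65 V, with n = 2 electrons in the balanced equation.
Here Q = [Fe²⁺(aq)] / [Pt²⁺(aq)] = 1.09 (log Q = 0.039), giving E = +1.65 − (0.0562/2)·(0.039) = +1.6489 V.
Then ΔG = −nFE = −2 × 96485 × +1.6489 J/mol = −318 kJ/mol.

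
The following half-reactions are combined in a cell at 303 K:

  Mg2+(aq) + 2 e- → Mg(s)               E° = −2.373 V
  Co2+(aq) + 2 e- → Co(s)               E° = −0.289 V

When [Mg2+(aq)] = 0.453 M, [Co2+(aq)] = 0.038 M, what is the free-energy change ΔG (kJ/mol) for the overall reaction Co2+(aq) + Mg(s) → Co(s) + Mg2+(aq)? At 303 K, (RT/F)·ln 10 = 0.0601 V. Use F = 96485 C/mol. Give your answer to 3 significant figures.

−396 kJ/mol

E°cell = −0.289 − (−2.373) = +2.084 V; the balanced reaction transfers n = 2 electrons.
Q = [Mg2+(aq)] / [Co2+(aq)] = 11.9, so log Q = 1.076 and E = +2.084 − (0.0601/2)(1.076) = +2.0517 V.
Then ΔG = −nFE = −2 × 96485 × +2.0517 J/mol = −396 kJ/mol.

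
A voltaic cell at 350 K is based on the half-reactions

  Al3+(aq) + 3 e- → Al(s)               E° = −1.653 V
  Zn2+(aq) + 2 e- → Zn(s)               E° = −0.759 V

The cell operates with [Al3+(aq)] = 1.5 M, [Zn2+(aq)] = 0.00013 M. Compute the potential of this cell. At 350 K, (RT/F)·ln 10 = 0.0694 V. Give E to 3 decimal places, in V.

The Zn²⁺/Zn couple has the more positive E°, so it is the cathode; Al³⁺/Al is the anode.
E°cell = E°cat − E°an = −0.759 − (−1.653) = +0.894 V; n = 6.
The balanced reaction is 3 Zn2+(aq) + 2 Al(s) → 3 Zn(s) + 2 Al3+(aq), so Q = [Al3+(aq)]^2 / [Zn2+(aq)]^3 = 1.02×10^12 and log Q = 12.010.
By the Nernst equation, E = +0.894 − (0.0694/6)·(12.010) = +0.755 V.

+0.755 V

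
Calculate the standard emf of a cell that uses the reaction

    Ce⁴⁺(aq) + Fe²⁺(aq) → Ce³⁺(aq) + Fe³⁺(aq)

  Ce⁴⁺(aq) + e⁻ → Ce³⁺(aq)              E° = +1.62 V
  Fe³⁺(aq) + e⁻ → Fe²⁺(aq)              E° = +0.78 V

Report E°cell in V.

+0.84 V

In the reaction as written, Ce⁴⁺(aq) is reduced (cathode) and Fe³⁺(aq) is produced by oxidation at the anode.
E°cell = E°(cathode) − E°(anode) = +1.62 − (+0.78) = +0.84 V.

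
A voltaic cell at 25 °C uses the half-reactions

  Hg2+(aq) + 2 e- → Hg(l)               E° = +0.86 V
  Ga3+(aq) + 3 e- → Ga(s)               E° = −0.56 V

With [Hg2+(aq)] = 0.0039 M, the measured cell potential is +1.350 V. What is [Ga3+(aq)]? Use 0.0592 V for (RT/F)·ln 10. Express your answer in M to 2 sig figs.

0.86 M

The Hg²⁺/Hg couple has the larger reduction potential, so it is the cathode: E°cell = +0.86 − (−0.56) = +1.42 V and n = 6.
From the Nernst equation, log Q = n(E° − E)/0.0592 = 6·(+1.42 − (+1.350))/0.0592 = 7.095.
Balancing electrons gives 3 Hg2+(aq) + 2 Ga(s) → 3 Hg(l) + 2 Ga3+(aq); thus Q = [Ga3+(aq)]^2 / [Hg2+(aq)]^3.
Solving for the unknown gives log [Ga3+(aq)] = −0.066, so [Ga3+(aq)] ≈ 0.86 M.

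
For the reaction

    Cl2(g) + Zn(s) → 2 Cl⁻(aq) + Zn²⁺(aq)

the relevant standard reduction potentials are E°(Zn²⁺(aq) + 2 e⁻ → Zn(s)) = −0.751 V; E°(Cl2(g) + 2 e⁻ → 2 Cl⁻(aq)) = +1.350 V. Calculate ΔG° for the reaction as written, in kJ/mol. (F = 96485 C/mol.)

−405 kJ/mol

In the reaction as written Cl2(g) is reduced, so the Cl₂/Cl⁻ couple is the cathode and Zn²⁺/Zn is the anode.
E°cell = +1.350 − (−0.751) = +2.101 V; balancing electrons gives n = 2.
ΔG° = −nFE°cell = −(2)(96485)(+2.101) J/mol = −405 kJ/mol.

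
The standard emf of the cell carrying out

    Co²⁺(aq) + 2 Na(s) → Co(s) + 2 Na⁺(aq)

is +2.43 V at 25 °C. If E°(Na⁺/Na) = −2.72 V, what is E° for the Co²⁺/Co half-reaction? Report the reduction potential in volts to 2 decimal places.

In the reaction as written the Co²⁺/Co couple is reduced (cathode) and Na⁺/Na is oxidized (anode), so E°cell = E°(Co²⁺/Co) − E°(Na⁺/Na).
E°(Co²⁺/Co) = E°cell + E°(anode) = +2.43 + (−2.72) = −0.29 V.

−0.29 V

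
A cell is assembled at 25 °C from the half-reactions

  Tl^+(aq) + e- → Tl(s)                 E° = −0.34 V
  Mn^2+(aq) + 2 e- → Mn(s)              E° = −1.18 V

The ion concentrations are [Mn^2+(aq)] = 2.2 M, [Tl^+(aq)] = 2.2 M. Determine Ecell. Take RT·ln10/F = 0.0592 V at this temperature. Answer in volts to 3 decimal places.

The Tl⁺/Tl couple has the more positive E°, so it is the cathode; Mn²⁺/Mn is the anode.
E°cell = E°cat − E°an = −0.34 − (−1.18) = +0.84 V; n = 2.
The balanced reaction is 2 Tl^+(aq) + Mn(s) → 2 Tl(s) + Mn^2+(aq), so Q = [Mn^2+(aq)] / [Tl^+(aq)]^2 = 0.455 and log Q = −0.342.
E = E° − (0.0592/n)·log Q = +0.84 − (0.0592/2)(−0.342) = +0.850 V.

+0.850 V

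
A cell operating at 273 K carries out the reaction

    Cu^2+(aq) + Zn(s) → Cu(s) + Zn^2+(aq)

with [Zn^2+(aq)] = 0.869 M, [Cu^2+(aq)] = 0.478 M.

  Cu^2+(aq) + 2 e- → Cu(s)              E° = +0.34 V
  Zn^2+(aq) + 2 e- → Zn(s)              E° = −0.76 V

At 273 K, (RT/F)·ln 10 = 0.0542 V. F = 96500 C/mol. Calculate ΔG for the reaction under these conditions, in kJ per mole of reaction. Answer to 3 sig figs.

−211 kJ/mol

With Cu²⁺/Cu reduced at the cathode, E°cell = +0.34 − (−0.76) = +1.10 V and n = 2.
Q = [Zn^2+(aq)] / [Cu^2+(aq)] = 1.82, so log Q = 0.260 and E = +1.10 − (0.0542/2)(0.260) = +1.0930 V.
ΔG = −nFE = −(2)(96500)(+1.0930) J/mol = −211 kJ/mol.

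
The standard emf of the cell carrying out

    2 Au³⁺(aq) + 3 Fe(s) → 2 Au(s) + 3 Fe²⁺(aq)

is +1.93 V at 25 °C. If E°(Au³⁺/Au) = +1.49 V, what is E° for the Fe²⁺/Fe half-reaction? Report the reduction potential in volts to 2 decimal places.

−0.44 V

In the reaction as written the Au³⁺/Au couple is reduced (cathode) and Fe²⁺/Fe is oxidized (anode), so E°cell = E°(Au³⁺/Au) − E°(Fe²⁺/Fe).
E°(Fe²⁺/Fe) = E°(cathode) − E°cell = +1.49 − (+1.93) = −0.44 V.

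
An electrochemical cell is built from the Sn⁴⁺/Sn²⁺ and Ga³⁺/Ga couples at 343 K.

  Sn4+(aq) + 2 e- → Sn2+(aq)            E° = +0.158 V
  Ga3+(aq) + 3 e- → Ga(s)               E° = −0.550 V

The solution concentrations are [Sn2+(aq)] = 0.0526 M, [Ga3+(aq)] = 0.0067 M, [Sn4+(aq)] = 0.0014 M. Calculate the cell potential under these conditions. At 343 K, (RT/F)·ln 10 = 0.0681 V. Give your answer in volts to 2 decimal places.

The Sn⁴⁺/Sn²⁺ couple has the more positive E°, so it is the cathode; Ga³⁺/Ga is the anode.
E°cell = +0.158 − (−0.550) = +0.708 V, with n = 6 electrons transferred.
The balanced reaction is 3 Sn4+(aq) + 2 Ga(s) → 3 Sn2+(aq) + 2 Ga3+(aq), so Q = ([Sn2+(aq)]^3·[Ga3+(aq)]^2) / [Sn4+(aq)]^3 = 2.38 and log Q = 0.377.
E = E° − (0.0681/n)·log Q = +0.708 − (0.0681/6)(0.377) = +0.70 V.

+0.70 V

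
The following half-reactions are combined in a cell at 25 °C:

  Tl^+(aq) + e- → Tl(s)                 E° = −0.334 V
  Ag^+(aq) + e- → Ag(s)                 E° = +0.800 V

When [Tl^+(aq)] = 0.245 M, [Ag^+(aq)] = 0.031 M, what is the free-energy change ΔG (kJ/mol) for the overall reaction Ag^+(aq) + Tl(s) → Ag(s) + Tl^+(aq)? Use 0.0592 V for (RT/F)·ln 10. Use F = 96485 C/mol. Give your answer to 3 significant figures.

−104 kJ/mol

E°cell = +0.800 − (−0.334) = +1.134 V; the balanced reaction transfers n = 1 electron.
Here Q = [Tl^+(aq)] / [Ag^+(aq)] = 7.9 (log Q = 0.898), giving E = +1.134 − (0.0592/1)·(0.898) = +1.0808 V.
ΔG = −nFE = −(1)(96485)(+1.0808) J/mol = −104 kJ/mol.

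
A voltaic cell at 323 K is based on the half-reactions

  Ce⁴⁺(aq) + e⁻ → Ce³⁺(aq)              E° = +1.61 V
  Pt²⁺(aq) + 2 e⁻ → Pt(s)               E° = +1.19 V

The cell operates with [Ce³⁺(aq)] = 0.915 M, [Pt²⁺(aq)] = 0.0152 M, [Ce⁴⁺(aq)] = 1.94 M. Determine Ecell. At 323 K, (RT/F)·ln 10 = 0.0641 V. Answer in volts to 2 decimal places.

+0.50 V

Ce⁴⁺/Ce³⁺ is reduced (cathode, E° = +1.61 V) and Pt²⁺/Pt is oxidized (anode).
E°cell = +1.61 − (+1.19) = +0.42 V, with n = 2 electrons transferred.
Balancing gives 2 Ce⁴⁺(aq) + Pt(s) → 2 Ce³⁺(aq) + Pt²⁺(aq); hence Q = ([Ce³⁺(aq)]^2·[Pt²⁺(aq)]) / [Ce⁴⁺(aq)]^2 = 0.00338 (log Q = −2.471).
Applying E = E° − (RT ln10/nF)·log Q gives +0.42 − (0.0641/2)(−2.471) = +0.50 V.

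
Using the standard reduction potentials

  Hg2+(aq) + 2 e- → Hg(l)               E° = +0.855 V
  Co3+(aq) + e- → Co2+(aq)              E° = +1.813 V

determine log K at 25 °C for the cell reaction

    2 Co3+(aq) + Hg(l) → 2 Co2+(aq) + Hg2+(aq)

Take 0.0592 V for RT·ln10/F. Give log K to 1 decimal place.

The Co³⁺/Co²⁺ couple is reduced (cathode); E°cell = +1.813 − (+0.855) = +0.958 V with n = 2.
At equilibrium E = 0, so log K = nE°cell / 0.0592 = (2)(+0.958) / 0.0592 = 32.4.

log K = 32.4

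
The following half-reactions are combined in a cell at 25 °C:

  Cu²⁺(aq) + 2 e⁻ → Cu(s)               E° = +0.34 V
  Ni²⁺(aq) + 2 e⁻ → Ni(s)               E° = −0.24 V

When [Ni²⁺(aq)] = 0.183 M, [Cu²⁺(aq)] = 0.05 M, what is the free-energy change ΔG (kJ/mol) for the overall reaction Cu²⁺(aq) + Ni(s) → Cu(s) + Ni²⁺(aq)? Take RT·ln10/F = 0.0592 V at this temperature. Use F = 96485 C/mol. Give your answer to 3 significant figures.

−109 kJ/mol

With Cu²⁺/Cu reduced at the cathode, E°cell = +0.34 − (−0.24) = +0.58 V and n = 2.
The reaction quotient is [Ni²⁺(aq)] / [Cu²⁺(aq)] = 3.66; by Nernst, E = +0.58 − (0.0592/2)(0.563) = +0.5633 V.
Finally ΔG = −nFE = −(2)(96485 C/mol)(+0.5633 V) = −109 kJ/mol.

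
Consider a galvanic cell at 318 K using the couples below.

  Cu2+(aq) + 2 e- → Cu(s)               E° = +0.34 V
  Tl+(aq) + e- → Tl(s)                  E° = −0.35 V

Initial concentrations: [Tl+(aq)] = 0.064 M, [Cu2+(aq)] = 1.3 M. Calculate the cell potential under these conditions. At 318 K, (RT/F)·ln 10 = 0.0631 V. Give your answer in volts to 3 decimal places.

The Cu²⁺/Cu couple has the more positive E°, so it is the cathode; Tl⁺/Tl is the anode.
The standard potential is +0.34 − (−0.35) = +0.69 V and the balanced reaction transfers n = 2 electrons.
Balancing gives Cu2+(aq) + 2 Tl(s) → Cu(s) + 2 Tl+(aq); hence Q = [Tl+(aq)]^2 / [Cu2+(aq)] = 0.00315 (log Q = −2.502).
Applying E = E° − (RT ln10/nF)·log Q gives +0.69 − (0.0631/2)(−2.502) = +0.769 V.

+0.769 V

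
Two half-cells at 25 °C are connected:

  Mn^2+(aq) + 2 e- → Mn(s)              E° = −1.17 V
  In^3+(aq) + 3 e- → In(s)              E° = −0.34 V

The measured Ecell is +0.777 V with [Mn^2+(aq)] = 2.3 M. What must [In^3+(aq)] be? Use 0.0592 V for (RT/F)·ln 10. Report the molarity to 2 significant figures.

0.0072 M

In³⁺/In is the cathode (higher E°); E°cell = −0.34 − (−1.17) = +0.83 V with n = 6.
From the Nernst equation, log Q = n(E° − E)/0.0592 = 6·(+0.83 − (+0.777))/0.0592 = 5.372.
The balanced reaction is 2 In^3+(aq) + 3 Mn(s) → 2 In(s) + 3 Mn^2+(aq), so Q = [Mn^2+(aq)]^3 / [In^3+(aq)]^2.
Substituting the known concentrations and solving, log [In^3+(aq)] = −2.143 and [In^3+(aq)] = 0.0072 M.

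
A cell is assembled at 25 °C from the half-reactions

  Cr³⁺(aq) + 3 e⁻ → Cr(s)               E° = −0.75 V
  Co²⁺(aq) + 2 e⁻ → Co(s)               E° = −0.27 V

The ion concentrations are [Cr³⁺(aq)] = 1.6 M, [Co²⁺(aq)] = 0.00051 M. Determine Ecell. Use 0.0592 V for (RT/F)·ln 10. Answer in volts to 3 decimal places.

Co²⁺/Co is reduced (cathode, E° = −0.27 V) and Cr³⁺/Cr is oxidized (anode).
E°cell = −0.27 − (−0.75) = +0.48 V, with n = 6 electrons transferred.
For the overall reaction 3 Co²⁺(aq) + 2 Cr(s) → 3 Co(s) + 2 Cr³⁺(aq), Q = [Cr³⁺(aq)]^2 / [Co²⁺(aq)]^3 = 1.93×10^10, giving log Q = 10.286.
By the Nernst equation, E = +0.48 − (0.0592/6)·(10.286) = +0.379 V.

+0.379 V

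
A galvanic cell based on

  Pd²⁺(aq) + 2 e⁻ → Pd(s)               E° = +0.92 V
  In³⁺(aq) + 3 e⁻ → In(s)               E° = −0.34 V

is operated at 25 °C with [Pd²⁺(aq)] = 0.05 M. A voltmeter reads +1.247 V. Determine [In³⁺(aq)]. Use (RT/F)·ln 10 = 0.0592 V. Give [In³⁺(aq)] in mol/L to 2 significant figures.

0.051 M

Pd²⁺/Pd is the cathode (higher E°); E°cell = +0.92 − (−0.34) = +1.26 V with n = 6.
From the Nernst equation, log Q = n(E° − E)/0.0592 = 6·(+1.26 − (+1.247))/0.0592 = 1.318.
Balancing electrons gives 3 Pd²⁺(aq) + 2 In(s) → 3 Pd(s) + 2 In³⁺(aq); thus Q = [In³⁺(aq)]^2 / [Pd²⁺(aq)]^3.
Isolating [In³⁺(aq)] in Q = 10^{1.318} yields log [In³⁺(aq)] = −1.293, i.e. 0.051 M.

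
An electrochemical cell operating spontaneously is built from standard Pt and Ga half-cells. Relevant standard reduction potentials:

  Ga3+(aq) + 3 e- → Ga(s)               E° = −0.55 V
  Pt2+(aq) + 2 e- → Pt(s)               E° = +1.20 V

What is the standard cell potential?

+1.75 V

The Pt²⁺/Pt couple has the higher E°, so Pt ion is reduced (cathode) and Ga is oxidized (anode).
E°cell = E°(cathode) − E°(anode) = +1.20 − (−0.55) = +1.75 V.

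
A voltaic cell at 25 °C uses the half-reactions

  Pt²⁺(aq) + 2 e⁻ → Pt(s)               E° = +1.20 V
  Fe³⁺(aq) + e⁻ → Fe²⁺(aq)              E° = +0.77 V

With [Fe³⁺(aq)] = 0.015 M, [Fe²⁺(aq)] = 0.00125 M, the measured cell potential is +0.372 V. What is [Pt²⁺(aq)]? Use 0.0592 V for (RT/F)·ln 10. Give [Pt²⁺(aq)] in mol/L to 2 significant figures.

With Pt²⁺/Pt at the cathode and Fe³⁺/Fe²⁺ at the anode, E°cell = +1.20 − (+0.77) = +0.43 V (n = 2).
Since E = E° − (0.0592/n)·log Q, log Q = n(E° − E)/0.0592 = 1.959.
Balancing electrons gives Pt²⁺(aq) + 2 Fe²⁺(aq) → Pt(s) + 2 Fe³⁺(aq); thus Q = [Fe³⁺(aq)]^2 / ([Pt²⁺(aq)]·[Fe²⁺(aq)]^2).
Isolating [Pt²⁺(aq)] in Q = 10^{1.959} yields log [Pt²⁺(aq)] = 0.199, i.e. 1.6 M.

1.6 M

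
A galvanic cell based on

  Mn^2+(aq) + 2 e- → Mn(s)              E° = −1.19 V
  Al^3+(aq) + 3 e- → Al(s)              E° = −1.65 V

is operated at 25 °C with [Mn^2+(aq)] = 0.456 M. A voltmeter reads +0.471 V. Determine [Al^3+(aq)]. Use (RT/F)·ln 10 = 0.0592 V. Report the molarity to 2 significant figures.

0.085 M

With Mn²⁺/Mn at the cathode and Al³⁺/Al at the anode, E°cell = −1.19 − (−1.65) = +0.46 V (n = 6).
Since E = E° − (0.0592/n)·log Q, log Q = n(E° − E)/0.0592 = −1.115.
Balancing electrons gives 3 Mn^2+(aq) + 2 Al(s) → 3 Mn(s) + 2 Al^3+(aq); thus Q = [Al^3+(aq)]^2 / [Mn^2+(aq)]^3.
Substituting the known concentrations and solving, log [Al^3+(aq)] = −1.069 and [Al^3+(aq)] = 0.085 M.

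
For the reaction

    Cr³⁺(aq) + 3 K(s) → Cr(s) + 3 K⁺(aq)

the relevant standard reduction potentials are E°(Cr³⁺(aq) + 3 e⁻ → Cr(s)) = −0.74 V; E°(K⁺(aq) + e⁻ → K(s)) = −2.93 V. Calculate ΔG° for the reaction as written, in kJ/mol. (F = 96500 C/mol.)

In the reaction as written Cr³⁺(aq) is reduced, so the Cr³⁺/Cr couple is the cathode and K⁺/K is the anode.
E°cell = −0.74 − (−2.93) = +2.19 V; balancing electrons gives n = 3.
ΔG° = −nFE°cell = −(3)(96500)(+2.19) J/mol = −634 kJ/mol.

−634 kJ/mol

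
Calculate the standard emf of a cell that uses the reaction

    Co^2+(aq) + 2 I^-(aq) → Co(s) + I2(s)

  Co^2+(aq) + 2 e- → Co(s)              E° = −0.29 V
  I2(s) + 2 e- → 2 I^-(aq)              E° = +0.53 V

In the reaction as written, Co^2+(aq) is reduced (cathode) and I2(s) is produced by oxidation at the anode.
E°cell = E°(cathode) − E°(anode) = −0.29 − (+0.53) = −0.82 V.

−0.82 V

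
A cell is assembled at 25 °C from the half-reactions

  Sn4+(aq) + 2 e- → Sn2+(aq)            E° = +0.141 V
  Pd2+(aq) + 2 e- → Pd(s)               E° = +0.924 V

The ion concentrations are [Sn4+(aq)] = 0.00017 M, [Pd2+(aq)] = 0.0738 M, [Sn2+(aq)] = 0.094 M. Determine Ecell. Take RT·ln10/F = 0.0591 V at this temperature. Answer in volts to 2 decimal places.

+0.83 V

The Pd²⁺/Pd couple has the more positive E°, so it is the cathode; Sn⁴⁺/Sn²⁺ is the anode.
E°cell = E°cat − E°an = +0.924 − (+0.141) = +0.783 V; n = 2.
Balancing gives Pd2+(aq) + Sn2+(aq) → Pd(s) + Sn4+(aq); hence Q = [Sn4+(aq)] / ([Pd2+(aq)]·[Sn2+(aq)]) = 0.0245 (log Q = −1.611).
Applying E = E° − (RT ln10/nF)·log Q gives +0.783 − (0.0591/2)(−1.611) = +0.83 V.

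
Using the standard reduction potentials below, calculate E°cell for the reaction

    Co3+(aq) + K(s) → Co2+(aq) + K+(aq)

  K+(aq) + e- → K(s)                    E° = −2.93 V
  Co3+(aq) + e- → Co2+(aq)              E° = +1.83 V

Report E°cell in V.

Co3+(aq) gains electrons, so the Co³⁺/Co²⁺ couple is the cathode; the K⁺/K couple is the anode.
E°cell = E°(cathode) − E°(anode) = +1.83 − (−2.93) = +4.76 V.

+4.76 V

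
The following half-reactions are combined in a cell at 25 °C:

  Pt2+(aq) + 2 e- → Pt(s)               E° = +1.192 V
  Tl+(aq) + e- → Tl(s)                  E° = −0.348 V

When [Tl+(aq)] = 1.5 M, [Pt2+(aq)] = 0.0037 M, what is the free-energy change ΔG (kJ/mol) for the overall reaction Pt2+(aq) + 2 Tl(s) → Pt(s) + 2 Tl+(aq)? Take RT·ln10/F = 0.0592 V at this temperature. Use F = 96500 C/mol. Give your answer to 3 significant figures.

−281 kJ/mol

E°cell = +1.192 − (−0.348) = +1.540 V; the balanced reaction transfers n = 2 electrons.
The reaction quotient is [Tl+(aq)]^2 / [Pt2+(aq)] = 608; by Nernst, E = +1.540 − (0.0592/2)(2.784) = +1.4576 V.
Finally ΔG = −nFE = −(2)(96500 C/mol)(+1.4576 V) = −281 kJ/mol.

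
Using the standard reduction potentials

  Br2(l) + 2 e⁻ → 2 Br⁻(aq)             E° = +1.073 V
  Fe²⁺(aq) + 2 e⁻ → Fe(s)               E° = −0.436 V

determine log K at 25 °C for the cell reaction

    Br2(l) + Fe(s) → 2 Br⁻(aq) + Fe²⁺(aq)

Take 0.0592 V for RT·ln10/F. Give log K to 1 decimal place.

log K = 51.0

The Br₂/Br⁻ couple is reduced (cathode); E°cell = +1.073 − (−0.436) = +1.509 V with n = 2.
At equilibrium E = 0, so log K = nE°cell / 0.0592 = (2)(+1.509) / 0.0592 = 51.0.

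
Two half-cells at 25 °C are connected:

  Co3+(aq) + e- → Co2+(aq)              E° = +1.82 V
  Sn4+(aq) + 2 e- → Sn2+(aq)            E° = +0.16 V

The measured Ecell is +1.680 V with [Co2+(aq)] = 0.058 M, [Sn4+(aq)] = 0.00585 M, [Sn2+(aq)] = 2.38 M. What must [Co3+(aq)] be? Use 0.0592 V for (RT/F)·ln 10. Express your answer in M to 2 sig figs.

0.0063 M

With Co³⁺/Co²⁺ at the cathode and Sn⁴⁺/Sn²⁺ at the anode, E°cell = +1.82 − (+0.16) = +1.66 V (n = 2).
Since E = E° − (0.0592/n)·log Q, log Q = n(E° − E)/0.0592 = −0.676.
Balancing electrons gives 2 Co3+(aq) + Sn2+(aq) → 2 Co2+(aq) + Sn4+(aq); thus Q = ([Co2+(aq)]^2·[Sn4+(aq)]) / ([Co3+(aq)]^2·[Sn2+(aq)]).
Isolating [Co3+(aq)] in Q = 10^{−0.676} yields log [Co3+(aq)] = −2.203, i.e. 0.0063 M.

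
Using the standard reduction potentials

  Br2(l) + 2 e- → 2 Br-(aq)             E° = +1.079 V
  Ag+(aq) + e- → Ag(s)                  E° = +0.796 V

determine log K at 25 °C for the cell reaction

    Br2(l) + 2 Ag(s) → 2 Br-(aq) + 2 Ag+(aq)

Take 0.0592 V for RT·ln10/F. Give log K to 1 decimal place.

log K = 9.6

The Br₂/Br⁻ couple is reduced (cathode); E°cell = +1.079 − (+0.796) = +0.283 V with n = 2.
At equilibrium E = 0, so log K = nE°cell / 0.0592 = (2)(+0.283) / 0.0592 = 9.6.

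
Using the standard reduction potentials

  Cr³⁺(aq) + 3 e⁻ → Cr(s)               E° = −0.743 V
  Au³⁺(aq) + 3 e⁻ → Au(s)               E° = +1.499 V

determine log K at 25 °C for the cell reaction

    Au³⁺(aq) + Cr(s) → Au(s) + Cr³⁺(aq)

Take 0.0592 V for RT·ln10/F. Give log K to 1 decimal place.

log K = 113.6

The Au³⁺/Au couple is reduced (cathode); E°cell = +1.499 − (−0.743) = +2.242 V with n = 3.
At equilibrium E = 0, so log K = nE°cell / 0.0592 = (3)(+2.242) / 0.0592 = 113.6.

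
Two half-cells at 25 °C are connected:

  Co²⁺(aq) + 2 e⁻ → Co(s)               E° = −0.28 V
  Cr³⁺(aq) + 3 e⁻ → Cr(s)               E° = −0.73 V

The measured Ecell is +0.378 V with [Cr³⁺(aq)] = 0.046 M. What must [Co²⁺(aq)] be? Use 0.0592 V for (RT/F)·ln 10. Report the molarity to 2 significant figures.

Co²⁺/Co is the cathode (higher E°); E°cell = −0.28 − (−0.73) = +0.45 V with n = 6.
From the Nernst equation, log Q = n(E° − E)/0.0592 = 6·(+0.45 − (+0.378))/0.0592 = 7.297.
The balanced reaction is 3 Co²⁺(aq) + 2 Cr(s) → 3 Co(s) + 2 Cr³⁺(aq), so Q = [Cr³⁺(aq)]^2 / [Co²⁺(aq)]^3.
Isolating [Co²⁺(aq)] in Q = 10^{7.297} yields log [Co²⁺(aq)] = −3.324, i.e. 0.00047 M.

0.00047 M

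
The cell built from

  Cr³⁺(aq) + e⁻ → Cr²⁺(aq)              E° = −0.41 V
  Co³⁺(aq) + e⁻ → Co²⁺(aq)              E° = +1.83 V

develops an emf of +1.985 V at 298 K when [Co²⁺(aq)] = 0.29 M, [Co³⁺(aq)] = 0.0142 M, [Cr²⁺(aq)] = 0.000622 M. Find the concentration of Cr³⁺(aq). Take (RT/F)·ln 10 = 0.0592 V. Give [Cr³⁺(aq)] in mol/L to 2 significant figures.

The Co³⁺/Co²⁺ couple has the larger reduction potential, so it is the cathode: E°cell = +1.83 − (−0.41) = +2.24 V and n = 1.
Rearranging E = E° − (0.0592/n)·log Q gives log Q = 1(+2.24 − (+1.985))/0.0592 = 4.307.
The balanced reaction is Co³⁺(aq) + Cr²⁺(aq) → Co²⁺(aq) + Cr³⁺(aq), so Q = ([Co²⁺(aq)]·[Cr³⁺(aq)]) / ([Co³⁺(aq)]·[Cr²⁺(aq)]).
Solving for the unknown gives log [Cr³⁺(aq)] = −0.209, so [Cr³⁺(aq)] ≈ 0.62 M.

0.62 M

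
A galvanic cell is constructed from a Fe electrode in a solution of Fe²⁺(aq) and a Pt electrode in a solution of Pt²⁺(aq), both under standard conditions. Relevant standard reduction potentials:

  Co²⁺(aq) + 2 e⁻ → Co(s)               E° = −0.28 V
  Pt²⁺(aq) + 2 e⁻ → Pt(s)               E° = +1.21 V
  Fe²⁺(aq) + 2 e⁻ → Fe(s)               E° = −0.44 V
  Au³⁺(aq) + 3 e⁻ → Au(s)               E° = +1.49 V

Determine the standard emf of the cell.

+1.65 V

The Pt²⁺/Pt couple has the higher E°, so Pt ion is reduced (cathode) and Fe is oxidized (anode).
E°cell = E°(cathode) − E°(anode) = +1.21 − (−0.44) = +1.65 V.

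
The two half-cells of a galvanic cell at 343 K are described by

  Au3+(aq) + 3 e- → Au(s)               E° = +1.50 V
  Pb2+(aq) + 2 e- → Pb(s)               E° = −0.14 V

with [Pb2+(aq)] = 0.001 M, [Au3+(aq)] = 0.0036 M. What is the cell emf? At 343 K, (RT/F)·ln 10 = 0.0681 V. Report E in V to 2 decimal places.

Since E°(Au³⁺/Au) > E°(Pb²⁺/Pb), Au³⁺/Au serves as the cathode.
The standard potential is +1.50 − (−0.14) = +1.64 V and the balanced reaction transfers n = 6 electrons.
Balancing gives 2 Au3+(aq) + 3 Pb(s) → 2 Au(s) + 3 Pb2+(aq); hence Q = [Pb2+(aq)]^3 / [Au3+(aq)]^2 = 7.72×10^−5 (log Q = −4.113).
E = E° − (0.0681/n)·log Q = +1.64 − (0.0681/6)(−4.113) = +1.69 V.

+1.69 V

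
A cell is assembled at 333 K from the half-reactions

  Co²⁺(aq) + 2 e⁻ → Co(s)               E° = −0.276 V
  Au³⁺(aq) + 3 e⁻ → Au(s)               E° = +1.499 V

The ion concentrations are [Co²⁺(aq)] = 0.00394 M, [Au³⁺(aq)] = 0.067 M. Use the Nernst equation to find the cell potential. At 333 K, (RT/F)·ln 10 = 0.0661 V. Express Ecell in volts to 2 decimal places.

Au³⁺/Au is reduced (cathode, E° = +1.499 V) and Co²⁺/Co is oxidized (anode).
E°cell = +1.499 − (−0.276) = +1.775 V, with n = 6 electrons transferred.
The balanced reaction is 2 Au³⁺(aq) + 3 Co(s) → 2 Au(s) + 3 Co²⁺(aq), so Q = [Co²⁺(aq)]^3 / [Au³⁺(aq)]^2 = 1.36×10^−5 and log Q = −4.866.
By the Nernst equation, E = +1.775 − (0.0661/6)·(−4.866) = +1.83 V.

+1.83 V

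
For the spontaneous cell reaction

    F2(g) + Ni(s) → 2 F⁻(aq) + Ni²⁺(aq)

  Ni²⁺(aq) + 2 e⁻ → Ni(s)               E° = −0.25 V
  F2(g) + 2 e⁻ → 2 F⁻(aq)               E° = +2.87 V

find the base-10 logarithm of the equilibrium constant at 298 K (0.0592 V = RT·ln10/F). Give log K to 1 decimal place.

The F₂/F⁻ couple is reduced (cathode); E°cell = +2.87 − (−0.25) = +3.12 V with n = 2.
At equilibrium E = 0, so log K = nE°cell / 0.0592 = (2)(+3.12) / 0.0592 = 105.4.

log K = 105.4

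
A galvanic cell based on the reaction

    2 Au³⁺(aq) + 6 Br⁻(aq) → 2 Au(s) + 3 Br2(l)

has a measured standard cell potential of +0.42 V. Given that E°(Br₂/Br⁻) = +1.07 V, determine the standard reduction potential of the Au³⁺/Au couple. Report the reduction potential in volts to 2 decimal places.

+1.49 V

In the reaction as written the Au³⁺/Au couple is reduced (cathode) and Br₂/Br⁻ is oxidized (anode), so E°cell = E°(Au³⁺/Au) − E°(Br₂/Br⁻).
E°(Au³⁺/Au) = E°cell + E°(anode) = +0.42 + (+1.07) = +1.49 V.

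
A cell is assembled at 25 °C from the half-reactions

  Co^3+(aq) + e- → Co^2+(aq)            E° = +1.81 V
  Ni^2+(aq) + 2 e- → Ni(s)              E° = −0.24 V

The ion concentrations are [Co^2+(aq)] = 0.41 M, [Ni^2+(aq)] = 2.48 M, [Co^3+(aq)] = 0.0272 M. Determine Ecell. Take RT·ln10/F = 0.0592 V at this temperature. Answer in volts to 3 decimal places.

+1.969 V

Co³⁺/Co²⁺ is reduced (cathode, E° = +1.81 V) and Ni²⁺/Ni is oxidized (anode).
E°cell = E°cat − E°an = +1.81 − (−0.24) = +2.05 V; n = 2.
The balanced reaction is 2 Co^3+(aq) + Ni(s) → 2 Co^2+(aq) + Ni^2+(aq), so Q = ([Co^2+(aq)]^2·[Ni^2+(aq)]) / [Co^3+(aq)]^2 = 563 and log Q = 2.751.
Applying E = E° − (RT ln10/nF)·log Q gives +2.05 − (0.0592/2)(2.751) = +1.969 V.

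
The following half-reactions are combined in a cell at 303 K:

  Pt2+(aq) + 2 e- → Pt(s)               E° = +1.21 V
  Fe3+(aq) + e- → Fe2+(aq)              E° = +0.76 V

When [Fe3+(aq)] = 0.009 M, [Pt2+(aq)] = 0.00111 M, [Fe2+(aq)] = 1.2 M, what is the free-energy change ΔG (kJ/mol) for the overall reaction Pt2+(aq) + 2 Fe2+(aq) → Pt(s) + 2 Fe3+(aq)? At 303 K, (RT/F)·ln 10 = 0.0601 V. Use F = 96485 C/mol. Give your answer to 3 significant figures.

−94.3 kJ/mol

E°cell = +1.21 − (+0.76) = +0.45 V; the balanced reaction transfers n = 2 electrons.
Q = [Fe3+(aq)]^2 / ([Pt2+(aq)]·[Fe2+(aq)]^2) = 0.0507, so log Q = −1.295 and E = +0.45 − (0.0601/2)(−1.295) = +0.4889 V.
Then ΔG = −nFE = −2 × 96485 × +0.4889 J/mol = −94.3 kJ/mol.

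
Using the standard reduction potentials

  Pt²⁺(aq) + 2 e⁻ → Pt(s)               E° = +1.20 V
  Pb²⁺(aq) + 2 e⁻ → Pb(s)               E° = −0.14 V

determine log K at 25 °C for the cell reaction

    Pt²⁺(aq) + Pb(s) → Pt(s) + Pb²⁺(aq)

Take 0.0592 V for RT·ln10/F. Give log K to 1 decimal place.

The Pt²⁺/Pt couple is reduced (cathode); E°cell = +1.20 − (−0.14) = +1.34 V with n = 2.
At equilibrium E = 0, so log K = nE°cell / 0.0592 = (2)(+1.34) / 0.0592 = 45.3.

log K = 45.3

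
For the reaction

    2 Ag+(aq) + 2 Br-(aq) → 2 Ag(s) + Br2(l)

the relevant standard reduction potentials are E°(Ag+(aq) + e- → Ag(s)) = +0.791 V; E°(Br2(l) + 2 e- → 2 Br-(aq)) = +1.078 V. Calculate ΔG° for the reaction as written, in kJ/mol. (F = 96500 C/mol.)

+55.4 kJ/mol

In the reaction as written Ag+(aq) is reduced, so the Ag⁺/Ag couple is the cathode and Br₂/Br⁻ is the anode.
E°cell = +0.791 − (+1.078) = −0.287 V; balancing electrons gives n = 2.
ΔG° = −nFE°cell = −(2)(96500)(−0.287) J/mol = +55.4 kJ/mol.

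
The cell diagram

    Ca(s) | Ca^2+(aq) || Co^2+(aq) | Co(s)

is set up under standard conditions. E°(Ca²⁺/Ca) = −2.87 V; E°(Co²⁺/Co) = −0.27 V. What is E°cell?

+2.60 V

By convention the left-hand electrode in cell notation is the anode (oxidation) and the right-hand electrode is the cathode (reduction).
E°cell = E°(right) − E°(left) = −0.27 − (−2.87) = +2.60 V.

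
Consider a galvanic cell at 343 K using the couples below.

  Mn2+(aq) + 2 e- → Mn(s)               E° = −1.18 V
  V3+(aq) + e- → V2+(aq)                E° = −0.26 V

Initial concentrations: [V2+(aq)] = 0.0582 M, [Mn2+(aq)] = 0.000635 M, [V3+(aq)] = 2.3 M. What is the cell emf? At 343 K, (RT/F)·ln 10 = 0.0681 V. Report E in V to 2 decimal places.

+1.14 V

Since E°(V³⁺/V²⁺) > E°(Mn²⁺/Mn), V³⁺/V²⁺ serves as the cathode.
E°cell = −0.26 − (−1.18) = +0.92 V, with n = 2 electrons transferred.
The balanced reaction is 2 V3+(aq) + Mn(s) → 2 V2+(aq) + Mn2+(aq), so Q = ([V2+(aq)]^2·[Mn2+(aq)]) / [V3+(aq)]^2 = 4.07×10^−7 and log Q = −6.391.
By the Nernst equation, E = +0.92 − (0.0681/2)·(−6.391) = +1.14 V.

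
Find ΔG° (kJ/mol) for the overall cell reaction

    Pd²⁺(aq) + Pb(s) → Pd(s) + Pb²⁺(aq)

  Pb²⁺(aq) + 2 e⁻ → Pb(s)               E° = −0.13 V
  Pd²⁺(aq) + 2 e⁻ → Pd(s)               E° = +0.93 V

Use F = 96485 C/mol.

−205 kJ/mol

In the reaction as written Pd²⁺(aq) is reduced, so the Pd²⁺/Pd couple is the cathode and Pb²⁺/Pb is the anode.
E°cell = +0.93 − (−0.13) = +1.06 V; balancing electrons gives n = 2.
ΔG° = −nFE°cell = −(2)(96485)(+1.06) J/mol = −205 kJ/mol.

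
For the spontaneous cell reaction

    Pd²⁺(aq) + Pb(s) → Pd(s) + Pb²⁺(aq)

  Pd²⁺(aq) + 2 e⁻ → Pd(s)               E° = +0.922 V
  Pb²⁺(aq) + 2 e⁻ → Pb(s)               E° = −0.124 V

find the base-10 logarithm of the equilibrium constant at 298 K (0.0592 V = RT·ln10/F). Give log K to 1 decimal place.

log K = 35.3

The Pd²⁺/Pd couple is reduced (cathode); E°cell = +0.922 − (−0.124) = +1.046 V with n = 2.
At equilibrium E = 0, so log K = nE°cell / 0.0592 = (2)(+1.046) / 0.0592 = 35.3.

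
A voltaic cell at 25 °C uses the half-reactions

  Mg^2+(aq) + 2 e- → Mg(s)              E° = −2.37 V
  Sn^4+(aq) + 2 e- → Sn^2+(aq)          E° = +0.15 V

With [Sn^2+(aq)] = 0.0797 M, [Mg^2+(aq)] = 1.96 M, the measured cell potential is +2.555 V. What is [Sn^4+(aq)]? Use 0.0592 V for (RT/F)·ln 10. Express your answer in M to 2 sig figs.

2.4 M

Sn⁴⁺/Sn²⁺ is the cathode (higher E°); E°cell = +0.15 − (−2.37) = +2.52 V with n = 2.
From the Nernst equation, log Q = n(E° − E)/0.0592 = 2·(+2.52 − (+2.555))/0.0592 = −1.182.
The balanced reaction is Sn^4+(aq) + Mg(s) → Sn^2+(aq) + Mg^2+(aq), so Q = ([Sn^2+(aq)]·[Mg^2+(aq)]) / [Sn^4+(aq)].
Substituting the known concentrations and solving, log [Sn^4+(aq)] = 0.376 and [Sn^4+(aq)] = 2.4 M.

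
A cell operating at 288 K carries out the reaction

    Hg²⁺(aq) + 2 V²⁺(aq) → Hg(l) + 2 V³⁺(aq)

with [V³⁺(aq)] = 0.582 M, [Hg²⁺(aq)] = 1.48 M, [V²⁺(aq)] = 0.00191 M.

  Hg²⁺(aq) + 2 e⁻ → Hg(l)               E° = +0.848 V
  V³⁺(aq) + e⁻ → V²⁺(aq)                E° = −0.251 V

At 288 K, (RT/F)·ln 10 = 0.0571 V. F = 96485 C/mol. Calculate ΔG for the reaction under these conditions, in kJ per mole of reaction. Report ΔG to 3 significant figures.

With Hg²⁺/Hg reduced at the cathode, E°cell = +0.848 − (−0.251) = +1.099 V and n = 2.
Here Q = [V³⁺(aq)]^2 / ([Hg²⁺(aq)]·[V²⁺(aq)]^2) = 6.27×10^4 (log Q = 4.798), giving E = +1.099 − (0.0571/2)·(4.798) = +0.9620 V.
Finally ΔG = −nFE = −(2)(96485 C/mol)(+0.9620 V) = −186 kJ/mol.

−186 kJ/mol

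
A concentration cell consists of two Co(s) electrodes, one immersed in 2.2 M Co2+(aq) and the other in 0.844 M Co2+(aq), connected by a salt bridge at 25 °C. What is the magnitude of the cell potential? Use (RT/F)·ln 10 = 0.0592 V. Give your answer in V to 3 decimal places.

For a concentration cell E°cell = 0, since both electrodes use the same couple.
The compartment with the higher Co2+(aq) concentration (2.2 M) acts as the cathode; ions are reduced there and produced at the dilute (0.844 M) anode.
With n = 2, Ecell = −(0.0592/2)·log([dilute]/[conc]) = −(0.0592/2)·log(0.844/2.2) = +0.012 V.

0.012 V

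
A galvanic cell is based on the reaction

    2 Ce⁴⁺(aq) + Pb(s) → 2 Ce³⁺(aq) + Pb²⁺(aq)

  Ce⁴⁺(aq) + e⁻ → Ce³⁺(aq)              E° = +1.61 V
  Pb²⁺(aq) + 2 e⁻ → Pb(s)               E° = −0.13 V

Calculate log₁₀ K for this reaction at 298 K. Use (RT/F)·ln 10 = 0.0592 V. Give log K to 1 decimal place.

The Ce⁴⁺/Ce³⁺ couple is reduced (cathode); E°cell = +1.61 − (−0.13) = +1.74 V with n = 2.
At equilibrium E = 0, so log K = nE°cell / 0.0592 = (2)(+1.74) / 0.0592 = 58.8.

log K = 58.8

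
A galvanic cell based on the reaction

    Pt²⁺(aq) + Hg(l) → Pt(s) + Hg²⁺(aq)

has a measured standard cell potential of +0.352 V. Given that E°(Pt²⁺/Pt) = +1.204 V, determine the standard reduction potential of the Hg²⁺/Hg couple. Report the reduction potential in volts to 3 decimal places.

In the reaction as written the Pt²⁺/Pt couple is reduced (cathode) and Hg²⁺/Hg is oxidized (anode), so E°cell = E°(Pt²⁺/Pt) − E°(Hg²⁺/Hg).
E°(Hg²⁺/Hg) = E°(cathode) − E°cell = +1.204 − (+0.352) = +0.852 V.

+0.852 V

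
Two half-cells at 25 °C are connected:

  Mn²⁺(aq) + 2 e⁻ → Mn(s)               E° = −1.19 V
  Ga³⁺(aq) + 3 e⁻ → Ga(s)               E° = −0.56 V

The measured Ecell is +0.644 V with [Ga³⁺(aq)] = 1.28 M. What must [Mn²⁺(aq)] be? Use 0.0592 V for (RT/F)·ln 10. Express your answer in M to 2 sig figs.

With Ga³⁺/Ga at the cathode and Mn²⁺/Mn at the anode, E°cell = −0.56 − (−1.19) = +0.63 V (n = 6).
Since E = E° − (0.0592/n)·log Q, log Q = n(E° − E)/0.0592 = −1.419.
Balancing electrons gives 2 Ga³⁺(aq) + 3 Mn(s) → 2 Ga(s) + 3 Mn²⁺(aq); thus Q = [Mn²⁺(aq)]^3 / [Ga³⁺(aq)]^2.
Isolating [Mn²⁺(aq)] in Q = 10^{−1.419} yields log [Mn²⁺(aq)] = −0.402, i.e. 0.40 M.

0.40 M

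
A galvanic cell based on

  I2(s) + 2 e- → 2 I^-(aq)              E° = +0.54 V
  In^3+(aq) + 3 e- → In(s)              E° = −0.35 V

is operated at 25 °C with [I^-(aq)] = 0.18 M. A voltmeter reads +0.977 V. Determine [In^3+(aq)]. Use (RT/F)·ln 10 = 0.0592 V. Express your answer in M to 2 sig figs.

0.0067 M

I₂/I⁻ is the cathode (higher E°); E°cell = +0.54 − (−0.35) = +0.89 V with n = 6.
Since E = E° − (0.0592/n)·log Q, log Q = n(E° − E)/0.0592 = −8.818.
Balancing electrons gives 3 I2(s) + 2 In(s) → 6 I^-(aq) + 2 In^3+(aq); thus Q = [I^-(aq)]^6·[In^3+(aq)]^2.
Substituting the known concentrations and solving, log [In^3+(aq)] = −2.175 and [In^3+(aq)] = 0.0067 M.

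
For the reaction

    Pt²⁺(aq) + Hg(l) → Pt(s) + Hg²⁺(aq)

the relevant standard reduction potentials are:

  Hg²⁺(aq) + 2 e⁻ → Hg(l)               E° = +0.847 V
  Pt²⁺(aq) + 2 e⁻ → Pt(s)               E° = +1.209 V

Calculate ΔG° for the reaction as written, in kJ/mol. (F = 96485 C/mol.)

In the reaction as written Pt²⁺(aq) is reduced, so the Pt²⁺/Pt couple is the cathode and Hg²⁺/Hg is the anode.
E°cell = +1.209 − (+0.847) = +0.362 V; balancing electrons gives n = 2.
ΔG° = −nFE°cell = −(2)(96485)(+0.362) J/mol = −69.9 kJ/mol.

−69.9 kJ/mol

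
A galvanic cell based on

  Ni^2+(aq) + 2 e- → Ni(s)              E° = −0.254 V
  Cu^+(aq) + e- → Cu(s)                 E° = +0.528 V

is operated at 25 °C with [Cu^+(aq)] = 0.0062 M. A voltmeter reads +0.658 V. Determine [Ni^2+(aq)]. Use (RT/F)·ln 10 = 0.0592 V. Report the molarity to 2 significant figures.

0.59 M

Cu⁺/Cu is the cathode (higher E°); E°cell = +0.528 − (−0.254) = +0.782 V with n = 2.
Rearranging E = E° − (0.0592/n)·log Q gives log Q = 2(+0.782 − (+0.658))/0.0592 = 4.189.
Balancing electrons gives 2 Cu^+(aq) + Ni(s) → 2 Cu(s) + Ni^2+(aq); thus Q = [Ni^2+(aq)] / [Cu^+(aq)]^2.
Solving for the unknown gives log [Ni^2+(aq)] = −0.226, so [Ni^2+(aq)] ≈ 0.59 M.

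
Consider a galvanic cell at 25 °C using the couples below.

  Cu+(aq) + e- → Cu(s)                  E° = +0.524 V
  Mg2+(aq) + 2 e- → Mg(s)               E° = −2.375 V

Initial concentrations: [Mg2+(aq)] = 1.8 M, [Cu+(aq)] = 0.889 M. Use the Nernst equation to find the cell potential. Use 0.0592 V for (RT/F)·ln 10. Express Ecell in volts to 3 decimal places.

+2.888 V

Cu⁺/Cu is reduced (cathode, E° = +0.524 V) and Mg²⁺/Mg is oxidized (anode).
E°cell = E°cat − E°an = +0.524 − (−2.375) = +2.899 V; n = 2.
Balancing gives 2 Cu+(aq) + Mg(s) → 2 Cu(s) + Mg2+(aq); hence Q = [Mg2+(aq)] / [Cu+(aq)]^2 = 2.28 (log Q = 0.357).
By the Nernst equation, E = +2.899 − (0.0592/2)·(0.357) = +2.888 V.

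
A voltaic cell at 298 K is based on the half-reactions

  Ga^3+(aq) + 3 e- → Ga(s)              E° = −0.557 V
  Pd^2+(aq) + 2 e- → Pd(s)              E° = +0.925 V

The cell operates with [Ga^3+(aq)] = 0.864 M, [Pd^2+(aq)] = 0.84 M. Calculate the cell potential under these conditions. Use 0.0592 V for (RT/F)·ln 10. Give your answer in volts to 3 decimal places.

+1.481 V

Since E°(Pd²⁺/Pd) > E°(Ga³⁺/Ga), Pd²⁺/Pd serves as the cathode.
E°cell = E°cat − E°an = +0.925 − (−0.557) = +1.482 V; n = 6.
Balancing gives 3 Pd^2+(aq) + 2 Ga(s) → 3 Pd(s) + 2 Ga^3+(aq); hence Q = [Ga^3+(aq)]^2 / [Pd^2+(aq)]^3 = 1.26 (log Q = 0.100).
E = E° − (0.0592/n)·log Q = +1.482 − (0.0592/6)(0.100) = +1.481 V.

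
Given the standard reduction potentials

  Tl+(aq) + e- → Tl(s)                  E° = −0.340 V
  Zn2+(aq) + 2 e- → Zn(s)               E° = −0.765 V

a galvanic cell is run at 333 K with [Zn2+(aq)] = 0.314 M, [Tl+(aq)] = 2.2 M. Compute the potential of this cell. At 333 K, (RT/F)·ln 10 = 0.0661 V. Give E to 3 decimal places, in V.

Tl⁺/Tl is reduced (cathode, E° = −0.340 V) and Zn²⁺/Zn is oxidized (anode).
The standard potential is −0.340 − (−0.765) = +0.425 V and the balanced reaction transfers n = 2 electrons.
For the overall reaction 2 Tl+(aq) + Zn(s) → 2 Tl(s) + Zn2+(aq), Q = [Zn2+(aq)] / [Tl+(aq)]^2 = 0.0649, giving log Q = −1.188.
Applying E = E° − (RT ln10/nF)·log Q gives +0.425 − (0.0661/2)(−1.188) = +0.464 V.

+0.464 V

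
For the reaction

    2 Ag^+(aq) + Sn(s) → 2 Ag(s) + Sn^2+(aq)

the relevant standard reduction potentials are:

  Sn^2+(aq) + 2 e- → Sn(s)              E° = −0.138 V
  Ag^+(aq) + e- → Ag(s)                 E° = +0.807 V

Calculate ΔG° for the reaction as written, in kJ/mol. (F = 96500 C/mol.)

In the reaction as written Ag^+(aq) is reduced, so the Ag⁺/Ag couple is the cathode and Sn²⁺/Sn is the anode.
E°cell = +0.807 − (−0.138) = +0.945 V; balancing electrons gives n = 2.
ΔG° = −nFE°cell = −(2)(96500)(+0.945) J/mol = −182 kJ/mol.

−182 kJ/mol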